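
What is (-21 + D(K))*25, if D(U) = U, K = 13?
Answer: -200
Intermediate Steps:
(-21 + D(K))*25 = (-21 + 13)*25 = -8*25 = -200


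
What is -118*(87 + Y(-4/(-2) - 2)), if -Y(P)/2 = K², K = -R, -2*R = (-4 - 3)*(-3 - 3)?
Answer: 93810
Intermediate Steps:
R = -21 (R = -(-4 - 3)*(-3 - 3)/2 = -(-7)*(-6)/2 = -½*42 = -21)
K = 21 (K = -1*(-21) = 21)
Y(P) = -882 (Y(P) = -2*21² = -2*441 = -882)
-118*(87 + Y(-4/(-2) - 2)) = -118*(87 - 882) = -118*(-795) = 93810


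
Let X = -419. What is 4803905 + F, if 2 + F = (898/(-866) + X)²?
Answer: 933757848943/187489 ≈ 4.9803e+6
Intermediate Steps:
F = 33078504398/187489 (F = -2 + (898/(-866) - 419)² = -2 + (898*(-1/866) - 419)² = -2 + (-449/433 - 419)² = -2 + (-181876/433)² = -2 + 33078879376/187489 = 33078504398/187489 ≈ 1.7643e+5)
4803905 + F = 4803905 + 33078504398/187489 = 933757848943/187489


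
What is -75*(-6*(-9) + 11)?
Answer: -4875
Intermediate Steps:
-75*(-6*(-9) + 11) = -75*(54 + 11) = -75*65 = -4875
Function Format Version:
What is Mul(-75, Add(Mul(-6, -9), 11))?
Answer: -4875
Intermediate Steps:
Mul(-75, Add(Mul(-6, -9), 11)) = Mul(-75, Add(54, 11)) = Mul(-75, 65) = -4875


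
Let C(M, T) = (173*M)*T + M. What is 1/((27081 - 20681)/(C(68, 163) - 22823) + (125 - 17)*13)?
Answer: 1894777/2660273308 ≈ 0.00071225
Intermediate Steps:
C(M, T) = M + 173*M*T (C(M, T) = 173*M*T + M = M + 173*M*T)
1/((27081 - 20681)/(C(68, 163) - 22823) + (125 - 17)*13) = 1/((27081 - 20681)/(68*(1 + 173*163) - 22823) + (125 - 17)*13) = 1/(6400/(68*(1 + 28199) - 22823) + 108*13) = 1/(6400/(68*28200 - 22823) + 1404) = 1/(6400/(1917600 - 22823) + 1404) = 1/(6400/1894777 + 1404) = 1/(2660273308/1894777) = 1894777/2660273308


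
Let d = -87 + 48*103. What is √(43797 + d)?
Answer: 3*√5406 ≈ 220.58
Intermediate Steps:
d = 4857 (d = -87 + 4944 = 4857)
√(43797 + d) = √(43797 + 4857) = √48654 = 3*√5406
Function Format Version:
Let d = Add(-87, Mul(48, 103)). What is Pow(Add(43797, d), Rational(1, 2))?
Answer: Mul(3, Pow(5406, Rational(1, 2))) ≈ 220.58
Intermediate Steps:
d = 4857 (d = Add(-87, 4944) = 4857)
Pow(Add(43797, d), Rational(1, 2)) = Pow(Add(43797, 4857), Rational(1, 2)) = Pow(48654, Rational(1, 2)) = Mul(3, Pow(5406, Rational(1, 2)))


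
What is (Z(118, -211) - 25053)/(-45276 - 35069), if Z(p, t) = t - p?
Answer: 25382/80345 ≈ 0.31591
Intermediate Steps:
(Z(118, -211) - 25053)/(-45276 - 35069) = ((-211 - 1*118) - 25053)/(-45276 - 35069) = ((-211 - 118) - 25053)/(-80345) = (-329 - 25053)*(-1/80345) = -25382*(-1/80345) = 25382/80345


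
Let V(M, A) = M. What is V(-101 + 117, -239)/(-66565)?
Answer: -16/66565 ≈ -0.00024037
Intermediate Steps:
V(-101 + 117, -239)/(-66565) = (-101 + 117)/(-66565) = 16*(-1/66565) = -16/66565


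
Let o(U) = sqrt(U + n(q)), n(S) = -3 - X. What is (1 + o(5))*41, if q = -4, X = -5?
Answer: 41 + 41*sqrt(7) ≈ 149.48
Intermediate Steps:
n(S) = 2 (n(S) = -3 - 1*(-5) = -3 + 5 = 2)
o(U) = sqrt(2 + U) (o(U) = sqrt(U + 2) = sqrt(2 + U))
(1 + o(5))*41 = (1 + sqrt(2 + 5))*41 = (1 + sqrt(7))*41 = 41 + 41*sqrt(7)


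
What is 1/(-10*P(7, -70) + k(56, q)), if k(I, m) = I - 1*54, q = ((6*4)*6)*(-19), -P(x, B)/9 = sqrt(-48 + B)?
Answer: 1/477902 - 45*I*sqrt(118)/477902 ≈ 2.0925e-6 - 0.0010229*I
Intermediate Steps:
P(x, B) = -9*sqrt(-48 + B)
q = -2736 (q = (24*6)*(-19) = 144*(-19) = -2736)
k(I, m) = -54 + I (k(I, m) = I - 54 = -54 + I)
1/(-10*P(7, -70) + k(56, q)) = 1/(-(-90)*sqrt(-48 - 70) + (-54 + 56)) = 1/(-(-90)*sqrt(-118) + 2) = 1/(-(-90)*I*sqrt(118) + 2) = 1/(90*I*sqrt(118) + 2) = 1/(2 + 90*I*sqrt(118))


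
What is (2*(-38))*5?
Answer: -380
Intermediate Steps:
(2*(-38))*5 = -76*5 = -380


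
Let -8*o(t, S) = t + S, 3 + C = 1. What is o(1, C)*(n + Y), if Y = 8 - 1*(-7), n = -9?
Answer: ¾ ≈ 0.75000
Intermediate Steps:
C = -2 (C = -3 + 1 = -2)
o(t, S) = -S/8 - t/8 (o(t, S) = -(t + S)/8 = -(S + t)/8 = -S/8 - t/8)
Y = 15 (Y = 8 + 7 = 15)
o(1, C)*(n + Y) = (-⅛*(-2) - ⅛*1)*(-9 + 15) = (¼ - ⅛)*6 = (⅛)*6 = ¾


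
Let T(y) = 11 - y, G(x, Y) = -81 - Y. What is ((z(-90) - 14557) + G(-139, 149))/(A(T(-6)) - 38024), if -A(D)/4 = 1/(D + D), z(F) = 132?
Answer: 16609/43094 ≈ 0.38541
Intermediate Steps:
A(D) = -2/D (A(D) = -4/(D + D) = -4*1/(2*D) = -2/D)
((z(-90) - 14557) + G(-139, 149))/(A(T(-6)) - 38024) = ((132 - 14557) + (-81 - 1*149))/(-2/(11 - 1*(-6)) - 38024) = (-14425 + (-81 - 149))/(-2/(11 + 6) - 38024) = (-14425 - 230)/(-2/17 - 38024) = -14655/(-2*1/17 - 38024) = -14655/(-2/17 - 38024) = -14655/(-646410/17) = -14655*(-17/646410) = 16609/43094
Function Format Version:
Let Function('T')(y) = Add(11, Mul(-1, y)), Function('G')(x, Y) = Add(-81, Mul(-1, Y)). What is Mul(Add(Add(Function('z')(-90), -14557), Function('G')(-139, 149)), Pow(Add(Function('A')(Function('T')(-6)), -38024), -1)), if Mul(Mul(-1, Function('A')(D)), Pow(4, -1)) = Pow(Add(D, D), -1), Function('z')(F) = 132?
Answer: Rational(16609, 43094) ≈ 0.38541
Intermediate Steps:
Function('A')(D) = Mul(-2, Pow(D, -1)) (Function('A')(D) = Mul(-4, Pow(Add(D, D), -1)) = Mul(-4, Pow(Mul(2, D), -1)) = Mul(-4, Mul(Rational(1, 2), Pow(D, -1))) = Mul(-2, Pow(D, -1)))
Mul(Add(Add(Function('z')(-90), -14557), Function('G')(-139, 149)), Pow(Add(Function('A')(Function('T')(-6)), -38024), -1)) = Mul(Add(Add(132, -14557), Add(-81, Mul(-1, 149))), Pow(Add(Mul(-2, Pow(Add(11, Mul(-1, -6)), -1)), -38024), -1)) = Mul(Add(-14425, Add(-81, -149)), Pow(Add(Mul(-2, Pow(Add(11, 6), -1)), -38024), -1)) = Mul(Add(-14425, -230), Pow(Add(Mul(-2, Pow(17, -1)), -38024), -1)) = Mul(-14655, Pow(Add(Mul(-2, Rational(1, 17)), -38024), -1)) = Mul(-14655, Pow(Add(Rational(-2, 17), -38024), -1)) = Mul(-14655, Pow(Rational(-646410, 17), -1)) = Mul(-14655, Rational(-17, 646410)) = Rational(16609, 43094)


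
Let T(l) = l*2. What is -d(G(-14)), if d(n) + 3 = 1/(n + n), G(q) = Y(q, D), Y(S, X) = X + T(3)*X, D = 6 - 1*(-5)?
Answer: 461/154 ≈ 2.9935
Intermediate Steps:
D = 11 (D = 6 + 5 = 11)
T(l) = 2*l
Y(S, X) = 7*X (Y(S, X) = X + (2*3)*X = X + 6*X = 7*X)
G(q) = 77 (G(q) = 7*11 = 77)
d(n) = -3 + 1/(2*n) (d(n) = -3 + 1/(n + n) = -3 + 1/(2*n))
-d(G(-14)) = -(-3 + (1/2)/77) = -(-3 + (1/2)*(1/77)) = -(-3 + 1/154) = -1*(-461/154) = 461/154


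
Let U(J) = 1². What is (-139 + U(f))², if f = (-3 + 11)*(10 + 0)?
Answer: 19044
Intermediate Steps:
f = 80 (f = 8*10 = 80)
U(J) = 1
(-139 + U(f))² = (-139 + 1)² = (-138)² = 19044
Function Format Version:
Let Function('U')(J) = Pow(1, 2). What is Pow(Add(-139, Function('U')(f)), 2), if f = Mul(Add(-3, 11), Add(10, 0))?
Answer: 19044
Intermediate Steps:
f = 80 (f = Mul(8, 10) = 80)
Function('U')(J) = 1
Pow(Add(-139, Function('U')(f)), 2) = Pow(Add(-139, 1), 2) = Pow(-138, 2) = 19044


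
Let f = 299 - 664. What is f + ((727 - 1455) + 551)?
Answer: -542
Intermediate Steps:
f = -365
f + ((727 - 1455) + 551) = -365 + ((727 - 1455) + 551) = -365 + (-728 + 551) = -365 - 177 = -542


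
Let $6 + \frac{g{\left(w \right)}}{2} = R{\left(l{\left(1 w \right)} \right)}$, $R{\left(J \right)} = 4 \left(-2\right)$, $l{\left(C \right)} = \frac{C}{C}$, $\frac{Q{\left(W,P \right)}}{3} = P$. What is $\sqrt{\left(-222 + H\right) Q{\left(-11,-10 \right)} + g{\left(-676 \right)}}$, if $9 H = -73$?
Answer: $\frac{\sqrt{61878}}{3} \approx 82.918$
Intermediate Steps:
$Q{\left(W,P \right)} = 3 P$
$H = - \frac{73}{9}$ ($H = \frac{1}{9} \left(-73\right) = - \frac{73}{9} \approx -8.1111$)
$l{\left(C \right)} = 1$
$R{\left(J \right)} = -8$
$g{\left(w \right)} = -28$ ($g{\left(w \right)} = -12 + 2 \left(-8\right) = -12 - 16 = -28$)
$\sqrt{\left(-222 + H\right) Q{\left(-11,-10 \right)} + g{\left(-676 \right)}} = \sqrt{\left(-222 - \frac{73}{9}\right) 3 \left(-10\right) - 28} = \sqrt{\left(- \frac{2071}{9}\right) \left(-30\right) - 28} = \sqrt{\frac{20710}{3} - 28} = \sqrt{\frac{20626}{3}} = \frac{\sqrt{61878}}{3}$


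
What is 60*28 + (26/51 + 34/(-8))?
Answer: 341957/204 ≈ 1676.3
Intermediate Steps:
60*28 + (26/51 + 34/(-8)) = 1680 + (26*(1/51) + 34*(-⅛)) = 1680 + (26/51 - 17/4) = 1680 - 763/204 = 341957/204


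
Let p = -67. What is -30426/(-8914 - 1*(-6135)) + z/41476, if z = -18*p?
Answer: 632650125/57630902 ≈ 10.978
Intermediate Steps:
z = 1206 (z = -18*(-67) = 1206)
-30426/(-8914 - 1*(-6135)) + z/41476 = -30426/(-8914 - 1*(-6135)) + 1206/41476 = -30426/(-8914 + 6135) + 1206*(1/41476) = -30426/(-2779) + 603/20738 = -30426*(-1/2779) + 603/20738 = 30426/2779 + 603/20738 = 632650125/57630902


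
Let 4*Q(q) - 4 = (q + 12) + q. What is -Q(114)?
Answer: -61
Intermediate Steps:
Q(q) = 4 + q/2 (Q(q) = 1 + ((q + 12) + q)/4 = 1 + ((12 + q) + q)/4 = 1 + (12 + 2*q)/4 = 1 + (3 + q/2) = 4 + q/2)
-Q(114) = -(4 + (½)*114) = -(4 + 57) = -1*61 = -61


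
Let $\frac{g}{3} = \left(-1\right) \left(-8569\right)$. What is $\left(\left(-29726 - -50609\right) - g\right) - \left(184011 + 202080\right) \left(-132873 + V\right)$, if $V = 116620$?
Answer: $6275132199$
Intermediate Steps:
$g = 25707$ ($g = 3 \left(\left(-1\right) \left(-8569\right)\right) = 3 \cdot 8569 = 25707$)
$\left(\left(-29726 - -50609\right) - g\right) - \left(184011 + 202080\right) \left(-132873 + V\right) = \left(\left(-29726 - -50609\right) - 25707\right) - \left(184011 + 202080\right) \left(-132873 + 116620\right) = \left(\left(-29726 + 50609\right) - 25707\right) - 386091 \left(-16253\right) = \left(20883 - 25707\right) - -6275137023 = -4824 + 6275137023 = 6275132199$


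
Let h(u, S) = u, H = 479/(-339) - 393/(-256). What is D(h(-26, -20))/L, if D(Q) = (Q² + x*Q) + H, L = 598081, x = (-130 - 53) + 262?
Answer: -119577749/51903861504 ≈ -0.0023038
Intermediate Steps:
H = 10603/86784 (H = 479*(-1/339) - 393*(-1/256) = -479/339 + 393/256 = 10603/86784 ≈ 0.12218)
x = 79 (x = -183 + 262 = 79)
D(Q) = 10603/86784 + Q² + 79*Q (D(Q) = (Q² + 79*Q) + 10603/86784 = 10603/86784 + Q² + 79*Q)
D(h(-26, -20))/L = (10603/86784 + (-26)² + 79*(-26))/598081 = (10603/86784 + 676 - 2054)*(1/598081) = -119577749/86784*1/598081 = -119577749/51903861504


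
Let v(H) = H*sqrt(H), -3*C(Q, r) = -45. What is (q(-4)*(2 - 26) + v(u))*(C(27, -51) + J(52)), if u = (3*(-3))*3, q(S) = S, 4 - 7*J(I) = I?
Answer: 5472/7 - 4617*I*sqrt(3)/7 ≈ 781.71 - 1142.4*I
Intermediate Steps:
J(I) = 4/7 - I/7
C(Q, r) = 15 (C(Q, r) = -1/3*(-45) = 15)
u = -27 (u = -9*3 = -27)
v(H) = H**(3/2)
(q(-4)*(2 - 26) + v(u))*(C(27, -51) + J(52)) = (-4*(2 - 26) + (-27)**(3/2))*(15 + (4/7 - 1/7*52)) = (-4*(-24) - 81*I*sqrt(3))*(15 + (4/7 - 52/7)) = (96 - 81*I*sqrt(3))*(15 - 48/7) = (96 - 81*I*sqrt(3))*(57/7) = 5472/7 - 4617*I*sqrt(3)/7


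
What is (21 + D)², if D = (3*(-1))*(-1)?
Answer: 576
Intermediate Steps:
D = 3 (D = -3*(-1) = 3)
(21 + D)² = (21 + 3)² = 24² = 576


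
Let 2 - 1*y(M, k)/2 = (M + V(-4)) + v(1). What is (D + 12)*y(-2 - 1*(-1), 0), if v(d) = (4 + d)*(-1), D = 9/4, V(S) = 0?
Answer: 228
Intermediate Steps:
D = 9/4 (D = 9*(¼) = 9/4 ≈ 2.2500)
v(d) = -4 - d
y(M, k) = 14 - 2*M (y(M, k) = 4 - 2*((M + 0) + (-4 - 1*1)) = 4 - 2*(M + (-4 - 1)) = 4 - 2*(M - 5) = 4 - 2*(-5 + M) = 4 + (10 - 2*M) = 14 - 2*M)
(D + 12)*y(-2 - 1*(-1), 0) = (9/4 + 12)*(14 - 2*(-2 - 1*(-1))) = 57*(14 - 2*(-2 + 1))/4 = 57*(14 - 2*(-1))/4 = 57*(14 + 2)/4 = (57/4)*16 = 228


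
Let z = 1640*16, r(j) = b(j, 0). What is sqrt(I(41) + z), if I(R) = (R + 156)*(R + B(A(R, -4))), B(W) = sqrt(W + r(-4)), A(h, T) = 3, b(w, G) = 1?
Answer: sqrt(34711) ≈ 186.31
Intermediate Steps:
r(j) = 1
B(W) = sqrt(1 + W) (B(W) = sqrt(W + 1) = sqrt(1 + W))
I(R) = (2 + R)*(156 + R) (I(R) = (R + 156)*(R + sqrt(1 + 3)) = (156 + R)*(R + sqrt(4)) = (156 + R)*(R + 2) = (156 + R)*(2 + R) = (2 + R)*(156 + R))
z = 26240
sqrt(I(41) + z) = sqrt((312 + 41**2 + 158*41) + 26240) = sqrt((312 + 1681 + 6478) + 26240) = sqrt(8471 + 26240) = sqrt(34711)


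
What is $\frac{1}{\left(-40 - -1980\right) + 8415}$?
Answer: $\frac{1}{10355} \approx 9.6572 \cdot 10^{-5}$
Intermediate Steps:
$\frac{1}{\left(-40 - -1980\right) + 8415} = \frac{1}{\left(-40 + 1980\right) + 8415} = \frac{1}{1940 + 8415} = \frac{1}{10355}$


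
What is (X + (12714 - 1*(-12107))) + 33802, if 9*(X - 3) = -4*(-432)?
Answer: 58818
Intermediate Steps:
X = 195 (X = 3 + (-4*(-432))/9 = 3 + (⅑)*1728 = 3 + 192 = 195)
(X + (12714 - 1*(-12107))) + 33802 = (195 + (12714 - 1*(-12107))) + 33802 = (195 + (12714 + 12107)) + 33802 = (195 + 24821) + 33802 = 25016 + 33802 = 58818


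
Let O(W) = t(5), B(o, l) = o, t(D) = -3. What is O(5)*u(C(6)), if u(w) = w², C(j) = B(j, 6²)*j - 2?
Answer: -3468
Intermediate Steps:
O(W) = -3
C(j) = -2 + j² (C(j) = j*j - 2 = j² - 2 = -2 + j²)
O(5)*u(C(6)) = -3*(-2 + 6²)² = -3*(-2 + 36)² = -3*34² = -3*1156 = -3468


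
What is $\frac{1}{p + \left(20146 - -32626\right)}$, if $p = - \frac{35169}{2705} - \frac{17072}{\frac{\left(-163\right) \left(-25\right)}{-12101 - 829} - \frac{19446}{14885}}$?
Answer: $\frac{15349308805}{971412296142911} \approx 1.5801 \cdot 10^{-5}$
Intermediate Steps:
$p = \frac{161398571885451}{15349308805}$ ($p = \left(-35169\right) \frac{1}{2705} - \frac{17072}{\frac{4075}{-12930} - \frac{19446}{14885}} = - \frac{35169}{2705} - \frac{17072}{4075 \left(- \frac{1}{12930}\right) - \frac{19446}{14885}} = - \frac{35169}{2705} - \frac{17072}{- \frac{815}{2586} - \frac{19446}{14885}} = - \frac{35169}{2705} - \frac{17072}{- \frac{62418631}{38492610}} = - \frac{35169}{2705} - - \frac{59740530720}{5674421} = - \frac{35169}{2705} + \frac{59740530720}{5674421} = \frac{161398571885451}{15349308805} \approx 10515.0$)
$\frac{1}{p + \left(20146 - -32626\right)} = \frac{1}{\frac{161398571885451}{15349308805} + \left(20146 - -32626\right)} = \frac{1}{\frac{161398571885451}{15349308805} + \left(20146 + 32626\right)} = \frac{1}{\frac{161398571885451}{15349308805} + 52772} = \frac{1}{\frac{971412296142911}{15349308805}} = \frac{15349308805}{971412296142911}$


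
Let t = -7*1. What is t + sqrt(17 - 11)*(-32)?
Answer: -7 - 32*sqrt(6) ≈ -85.384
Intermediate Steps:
t = -7
t + sqrt(17 - 11)*(-32) = -7 + sqrt(17 - 11)*(-32) = -7 + sqrt(6)*(-32) = -7 - 32*sqrt(6)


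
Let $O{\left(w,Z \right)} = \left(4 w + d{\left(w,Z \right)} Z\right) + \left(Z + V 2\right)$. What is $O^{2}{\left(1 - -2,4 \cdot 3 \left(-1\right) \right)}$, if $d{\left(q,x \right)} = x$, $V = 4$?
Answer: $23104$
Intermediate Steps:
$O{\left(w,Z \right)} = 8 + Z + Z^{2} + 4 w$ ($O{\left(w,Z \right)} = \left(4 w + Z Z\right) + \left(Z + 4 \cdot 2\right) = \left(4 w + Z^{2}\right) + \left(Z + 8\right) = \left(Z^{2} + 4 w\right) + \left(8 + Z\right) = 8 + Z + Z^{2} + 4 w$)
$O^{2}{\left(1 - -2,4 \cdot 3 \left(-1\right) \right)} = \left(8 + 4 \cdot 3 \left(-1\right) + \left(4 \cdot 3 \left(-1\right)\right)^{2} + 4 \left(1 - -2\right)\right)^{2} = \left(8 + 12 \left(-1\right) + \left(12 \left(-1\right)\right)^{2} + 4 \left(1 + 2\right)\right)^{2} = \left(8 - 12 + \left(-12\right)^{2} + 4 \cdot 3\right)^{2} = \left(8 - 12 + 144 + 12\right)^{2} = 152^{2} = 23104$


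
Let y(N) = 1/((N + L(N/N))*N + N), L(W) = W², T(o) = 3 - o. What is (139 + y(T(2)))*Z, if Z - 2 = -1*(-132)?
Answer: 56012/3 ≈ 18671.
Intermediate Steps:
Z = 134 (Z = 2 - 1*(-132) = 2 + 132 = 134)
y(N) = 1/(N + N*(1 + N)) (y(N) = 1/((N + (N/N)²)*N + N) = 1/((N + 1²)*N + N) = 1/((N + 1)*N + N) = 1/((1 + N)*N + N) = 1/(N*(1 + N) + N) = 1/(N + N*(1 + N)))
(139 + y(T(2)))*Z = (139 + 1/((3 - 1*2)*(2 + (3 - 1*2))))*134 = (139 + 1/((3 - 2)*(2 + (3 - 2))))*134 = (139 + 1/(1*(2 + 1)))*134 = (139 + 1/3)*134 = (139 + 1*(⅓))*134 = (139 + ⅓)*134 = (418/3)*134 = 56012/3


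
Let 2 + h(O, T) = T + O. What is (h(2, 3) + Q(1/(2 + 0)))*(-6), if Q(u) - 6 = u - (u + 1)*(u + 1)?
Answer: -87/2 ≈ -43.500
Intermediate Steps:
h(O, T) = -2 + O + T (h(O, T) = -2 + (T + O) = -2 + (O + T) = -2 + O + T)
Q(u) = 6 + u - (1 + u)² (Q(u) = 6 + (u - (u + 1)*(u + 1)) = 6 + (u - (1 + u)*(1 + u)) = 6 + (u - (1 + u)²) = 6 + u - (1 + u)²)
(h(2, 3) + Q(1/(2 + 0)))*(-6) = ((-2 + 2 + 3) + (5 - 1/(2 + 0) - (1/(2 + 0))²))*(-6) = (3 + (5 - 1/2 - (1/2)²))*(-6) = (3 + (5 - 1*½ - (½)²))*(-6) = (3 + (5 - ½ - 1*¼))*(-6) = (3 + (5 - ½ - ¼))*(-6) = (3 + 17/4)*(-6) = (29/4)*(-6) = -87/2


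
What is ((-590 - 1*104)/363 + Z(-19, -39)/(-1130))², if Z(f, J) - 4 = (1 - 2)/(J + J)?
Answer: 417286555773649/113740945203600 ≈ 3.6687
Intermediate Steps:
Z(f, J) = 4 - 1/(2*J) (Z(f, J) = 4 + (1 - 2)/(J + J) = 4 - 1/(2*J))
((-590 - 1*104)/363 + Z(-19, -39)/(-1130))² = ((-590 - 1*104)/363 + (4 - ½/(-39))/(-1130))² = ((-590 - 104)*(1/363) + (4 - ½*(-1/39))*(-1/1130))² = (-694*1/363 + (4 + 1/78)*(-1/1130))² = (-694/363 + (313/78)*(-1/1130))² = (-694/363 - 313/88140)² = (-20427593/10664940)² = 417286555773649/113740945203600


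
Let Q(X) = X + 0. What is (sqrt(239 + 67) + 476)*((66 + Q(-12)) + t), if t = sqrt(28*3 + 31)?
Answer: (54 + sqrt(115))*(476 + 3*sqrt(34)) ≈ 31941.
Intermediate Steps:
t = sqrt(115) (t = sqrt(84 + 31) = sqrt(115) ≈ 10.724)
Q(X) = X
(sqrt(239 + 67) + 476)*((66 + Q(-12)) + t) = (sqrt(239 + 67) + 476)*((66 - 12) + sqrt(115)) = (sqrt(306) + 476)*(54 + sqrt(115)) = (3*sqrt(34) + 476)*(54 + sqrt(115)) = (476 + 3*sqrt(34))*(54 + sqrt(115)) = (54 + sqrt(115))*(476 + 3*sqrt(34))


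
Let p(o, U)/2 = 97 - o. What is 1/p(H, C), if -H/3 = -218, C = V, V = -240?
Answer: -1/1114 ≈ -0.00089767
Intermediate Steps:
C = -240
H = 654 (H = -3*(-218) = 654)
p(o, U) = 194 - 2*o (p(o, U) = 2*(97 - o) = 194 - 2*o)
1/p(H, C) = 1/(194 - 2*654) = 1/(194 - 1308) = 1/(-1114) = -1/1114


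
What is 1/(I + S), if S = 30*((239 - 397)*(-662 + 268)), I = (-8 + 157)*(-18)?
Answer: 1/1864878 ≈ 5.3623e-7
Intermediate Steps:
I = -2682 (I = 149*(-18) = -2682)
S = 1867560 (S = 30*(-158*(-394)) = 30*62252 = 1867560)
1/(I + S) = 1/(-2682 + 1867560) = 1/1864878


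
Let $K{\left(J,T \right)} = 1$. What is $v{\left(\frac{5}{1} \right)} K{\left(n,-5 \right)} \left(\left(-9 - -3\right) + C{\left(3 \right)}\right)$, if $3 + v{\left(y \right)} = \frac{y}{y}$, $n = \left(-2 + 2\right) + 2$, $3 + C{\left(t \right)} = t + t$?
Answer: $6$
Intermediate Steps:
$C{\left(t \right)} = -3 + 2 t$ ($C{\left(t \right)} = -3 + \left(t + t\right) = -3 + 2 t$)
$n = 2$ ($n = 0 + 2 = 2$)
$v{\left(y \right)} = -2$ ($v{\left(y \right)} = -3 + \frac{y}{y} = -3 + 1 = -2$)
$v{\left(\frac{5}{1} \right)} K{\left(n,-5 \right)} \left(\left(-9 - -3\right) + C{\left(3 \right)}\right) = \left(-2\right) 1 \left(\left(-9 - -3\right) + \left(-3 + 2 \cdot 3\right)\right) = - 2 \left(\left(-9 + 3\right) + \left(-3 + 6\right)\right) = - 2 \left(-6 + 3\right) = \left(-2\right) \left(-3\right) = 6$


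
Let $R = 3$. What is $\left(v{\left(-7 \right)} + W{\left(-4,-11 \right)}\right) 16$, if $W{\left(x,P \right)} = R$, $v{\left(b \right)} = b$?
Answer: $-64$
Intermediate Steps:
$W{\left(x,P \right)} = 3$
$\left(v{\left(-7 \right)} + W{\left(-4,-11 \right)}\right) 16 = \left(-7 + 3\right) 16 = \left(-4\right) 16 = -64$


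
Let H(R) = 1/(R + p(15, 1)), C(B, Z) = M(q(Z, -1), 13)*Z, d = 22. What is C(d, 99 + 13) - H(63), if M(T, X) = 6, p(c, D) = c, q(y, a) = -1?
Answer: 52415/78 ≈ 671.99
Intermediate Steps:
C(B, Z) = 6*Z
H(R) = 1/(15 + R) (H(R) = 1/(R + 15) = 1/(15 + R))
C(d, 99 + 13) - H(63) = 6*(99 + 13) - 1/(15 + 63) = 6*112 - 1/78 = 672 - 1*1/78 = 672 - 1/78 = 52415/78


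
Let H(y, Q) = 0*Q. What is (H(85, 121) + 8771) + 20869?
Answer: 29640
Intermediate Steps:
H(y, Q) = 0
(H(85, 121) + 8771) + 20869 = (0 + 8771) + 20869 = 8771 + 20869 = 29640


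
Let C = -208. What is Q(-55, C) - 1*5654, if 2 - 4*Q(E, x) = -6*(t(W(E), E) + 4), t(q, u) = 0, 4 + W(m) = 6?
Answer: -11295/2 ≈ -5647.5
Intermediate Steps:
W(m) = 2 (W(m) = -4 + 6 = 2)
Q(E, x) = 13/2 (Q(E, x) = ½ - (-3)*(0 + 4)/2 = ½ - (-3)*4/2 = ½ - ¼*(-24) = ½ + 6 = 13/2)
Q(-55, C) - 1*5654 = 13/2 - 1*5654 = 13/2 - 5654 = -11295/2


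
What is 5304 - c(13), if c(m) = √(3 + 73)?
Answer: 5304 - 2*√19 ≈ 5295.3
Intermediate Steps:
c(m) = 2*√19 (c(m) = √76 = 2*√19)
5304 - c(13) = 5304 - 2*√19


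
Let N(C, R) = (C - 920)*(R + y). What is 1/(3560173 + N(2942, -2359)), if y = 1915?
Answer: 1/2662405 ≈ 3.7560e-7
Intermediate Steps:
N(C, R) = (-920 + C)*(1915 + R) (N(C, R) = (C - 920)*(R + 1915) = (-920 + C)*(1915 + R))
1/(3560173 + N(2942, -2359)) = 1/(3560173 + (-1761800 - 920*(-2359) + 1915*2942 + 2942*(-2359))) = 1/(3560173 + (-1761800 + 2170280 + 5633930 - 6940178)) = 1/(3560173 - 897768) = 1/2662405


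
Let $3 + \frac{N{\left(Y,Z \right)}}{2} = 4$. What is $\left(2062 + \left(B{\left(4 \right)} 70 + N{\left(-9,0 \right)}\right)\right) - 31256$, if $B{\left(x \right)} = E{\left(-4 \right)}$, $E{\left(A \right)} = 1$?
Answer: $-29122$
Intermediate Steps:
$B{\left(x \right)} = 1$
$N{\left(Y,Z \right)} = 2$ ($N{\left(Y,Z \right)} = -6 + 2 \cdot 4 = -6 + 8 = 2$)
$\left(2062 + \left(B{\left(4 \right)} 70 + N{\left(-9,0 \right)}\right)\right) - 31256 = \left(2062 + \left(1 \cdot 70 + 2\right)\right) - 31256 = \left(2062 + \left(70 + 2\right)\right) - 31256 = \left(2062 + 72\right) - 31256 = 2134 - 31256 = -29122$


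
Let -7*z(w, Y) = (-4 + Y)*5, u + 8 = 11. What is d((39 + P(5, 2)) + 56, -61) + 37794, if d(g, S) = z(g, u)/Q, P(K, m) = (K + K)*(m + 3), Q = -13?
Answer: 3439249/91 ≈ 37794.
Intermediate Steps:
u = 3 (u = -8 + 11 = 3)
z(w, Y) = 20/7 - 5*Y/7 (z(w, Y) = -(-4 + Y)*5/7 = -(-20 + 5*Y)/7 = 20/7 - 5*Y/7)
P(K, m) = 2*K*(3 + m) (P(K, m) = (2*K)*(3 + m) = 2*K*(3 + m))
d(g, S) = -5/91 (d(g, S) = (20/7 - 5/7*3)/(-13) = (20/7 - 15/7)*(-1/13) = (5/7)*(-1/13) = -5/91)
d((39 + P(5, 2)) + 56, -61) + 37794 = -5/91 + 37794 = 3439249/91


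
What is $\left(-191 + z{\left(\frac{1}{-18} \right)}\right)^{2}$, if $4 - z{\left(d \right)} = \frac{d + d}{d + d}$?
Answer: $35344$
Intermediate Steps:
$z{\left(d \right)} = 3$ ($z{\left(d \right)} = 4 - \frac{d + d}{d + d} = 4 - \frac{2 d}{2 d} = 4 - 2 d \frac{1}{2 d} = 4 - 1 = 3$)
$\left(-191 + z{\left(\frac{1}{-18} \right)}\right)^{2} = \left(-191 + 3\right)^{2} = \left(-188\right)^{2} = 35344$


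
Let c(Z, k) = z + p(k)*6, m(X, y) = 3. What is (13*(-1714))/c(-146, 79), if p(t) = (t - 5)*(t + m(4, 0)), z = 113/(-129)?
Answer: -2874378/4696519 ≈ -0.61202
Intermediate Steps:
z = -113/129 (z = 113*(-1/129) = -113/129 ≈ -0.87597)
p(t) = (-5 + t)*(3 + t) (p(t) = (t - 5)*(t + 3) = (-5 + t)*(3 + t))
c(Z, k) = -11723/129 - 12*k + 6*k² (c(Z, k) = -113/129 + (-15 + k² - 2*k)*6 = -113/129 + (-90 - 12*k + 6*k²) = -11723/129 - 12*k + 6*k²)
(13*(-1714))/c(-146, 79) = (13*(-1714))/(-11723/129 - 12*79 + 6*79²) = -22282/(-11723/129 - 948 + 6*6241) = -22282/(-11723/129 - 948 + 37446) = -22282/4696519/129 = -22282*129/4696519 = -2874378/4696519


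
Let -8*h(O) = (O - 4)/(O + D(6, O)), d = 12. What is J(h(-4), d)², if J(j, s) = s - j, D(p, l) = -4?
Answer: 9409/64 ≈ 147.02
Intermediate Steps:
h(O) = -⅛ (h(O) = -(O - 4)/(8*(O - 4)) = -(-4 + O)/(8*(-4 + O)) = -⅛*1 = -⅛)
J(h(-4), d)² = (12 - 1*(-⅛))² = (12 + ⅛)² = (97/8)² = 9409/64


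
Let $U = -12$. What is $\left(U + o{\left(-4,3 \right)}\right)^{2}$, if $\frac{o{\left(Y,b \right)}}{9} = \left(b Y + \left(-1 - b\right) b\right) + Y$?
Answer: $69696$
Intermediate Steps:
$o{\left(Y,b \right)} = 9 Y + 9 Y b + 9 b \left(-1 - b\right)$ ($o{\left(Y,b \right)} = 9 \left(\left(b Y + \left(-1 - b\right) b\right) + Y\right) = 9 \left(\left(Y b + b \left(-1 - b\right)\right) + Y\right) = 9 \left(Y + Y b + b \left(-1 - b\right)\right) = 9 Y + 9 Y b + 9 b \left(-1 - b\right)$)
$\left(U + o{\left(-4,3 \right)}\right)^{2} = \left(-12 + \left(\left(-9\right) 3 - 9 \cdot 3^{2} + 9 \left(-4\right) + 9 \left(-4\right) 3\right)\right)^{2} = \left(-12 - 252\right)^{2} = \left(-264\right)^{2} = 69696$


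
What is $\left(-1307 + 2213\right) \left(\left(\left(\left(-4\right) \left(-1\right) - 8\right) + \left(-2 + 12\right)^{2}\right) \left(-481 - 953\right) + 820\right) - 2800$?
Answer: $-123983464$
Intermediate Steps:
$\left(-1307 + 2213\right) \left(\left(\left(\left(-4\right) \left(-1\right) - 8\right) + \left(-2 + 12\right)^{2}\right) \left(-481 - 953\right) + 820\right) - 2800 = 906 \left(\left(\left(4 - 8\right) + 10^{2}\right) \left(-1434\right) + 820\right) - 2800 = 906 \left(\left(-4 + 100\right) \left(-1434\right) + 820\right) - 2800 = 906 \left(96 \left(-1434\right) + 820\right) - 2800 = 906 \left(-137664 + 820\right) - 2800 = 906 \left(-136844\right) - 2800 = -123980664 - 2800 = -123983464$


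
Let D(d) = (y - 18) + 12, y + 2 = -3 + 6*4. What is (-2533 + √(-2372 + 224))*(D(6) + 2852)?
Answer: -7257045 + 5730*I*√537 ≈ -7.257e+6 + 1.3278e+5*I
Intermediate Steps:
y = 19 (y = -2 + (-3 + 6*4) = -2 + (-3 + 24) = -2 + 21 = 19)
D(d) = 13 (D(d) = (19 - 18) + 12 = 1 + 12 = 13)
(-2533 + √(-2372 + 224))*(D(6) + 2852) = (-2533 + √(-2372 + 224))*(13 + 2852) = (-2533 + √(-2148))*2865 = (-2533 + 2*I*√537)*2865 = -7257045 + 5730*I*√537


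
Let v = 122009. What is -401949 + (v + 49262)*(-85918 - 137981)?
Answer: -38347807578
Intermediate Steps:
-401949 + (v + 49262)*(-85918 - 137981) = -401949 + (122009 + 49262)*(-85918 - 137981) = -401949 + 171271*(-223899) = -401949 - 38347405629 = -38347807578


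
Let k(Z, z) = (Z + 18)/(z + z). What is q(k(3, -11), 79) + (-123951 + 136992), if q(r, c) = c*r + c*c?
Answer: 422545/22 ≈ 19207.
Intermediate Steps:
k(Z, z) = (18 + Z)/(2*z) (k(Z, z) = (18 + Z)/((2*z)) = (18 + Z)*(1/(2*z)) = (18 + Z)/(2*z))
q(r, c) = c² + c*r (q(r, c) = c*r + c² = c² + c*r)
q(k(3, -11), 79) + (-123951 + 136992) = 79*(79 + (½)*(18 + 3)/(-11)) + (-123951 + 136992) = 79*(79 + (½)*(-1/11)*21) + 13041 = 79*(79 - 21/22) + 13041 = 79*(1717/22) + 13041 = 135643/22 + 13041 = 422545/22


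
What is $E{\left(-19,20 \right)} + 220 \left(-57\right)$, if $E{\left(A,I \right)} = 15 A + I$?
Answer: $-12805$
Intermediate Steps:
$E{\left(A,I \right)} = I + 15 A$
$E{\left(-19,20 \right)} + 220 \left(-57\right) = \left(20 + 15 \left(-19\right)\right) + 220 \left(-57\right) = \left(20 - 285\right) - 12540 = -265 - 12540 = -12805$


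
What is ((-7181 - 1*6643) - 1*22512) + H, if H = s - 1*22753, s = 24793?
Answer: -34296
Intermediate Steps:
H = 2040 (H = 24793 - 1*22753 = 24793 - 22753 = 2040)
((-7181 - 1*6643) - 1*22512) + H = ((-7181 - 1*6643) - 1*22512) + 2040 = ((-7181 - 6643) - 22512) + 2040 = (-13824 - 22512) + 2040 = -36336 + 2040 = -34296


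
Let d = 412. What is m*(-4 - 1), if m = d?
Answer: -2060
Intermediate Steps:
m = 412
m*(-4 - 1) = 412*(-4 - 1) = 412*(-5) = -2060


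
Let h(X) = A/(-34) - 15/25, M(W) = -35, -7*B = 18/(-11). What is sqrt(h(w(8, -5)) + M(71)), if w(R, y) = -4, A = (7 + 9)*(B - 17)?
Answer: I*sqrt(1187014290)/6545 ≈ 5.264*I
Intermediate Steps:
B = 18/77 (B = -18/(7*(-11)) = -18*(-1)/(7*11) = -1/7*(-18/11) = 18/77 ≈ 0.23377)
A = -20656/77 (A = (7 + 9)*(18/77 - 17) = 16*(-1291/77) = -20656/77 ≈ -268.26)
h(X) = 47713/6545 (h(X) = -20656/77/(-34) - 15/25 = -20656/77*(-1/34) - 15*1/25 = 10328/1309 - 3/5 = 47713/6545)
sqrt(h(w(8, -5)) + M(71)) = sqrt(47713/6545 - 35) = sqrt(-181362/6545) = I*sqrt(1187014290)/6545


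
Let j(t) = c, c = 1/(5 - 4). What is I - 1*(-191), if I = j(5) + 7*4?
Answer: 220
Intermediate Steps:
c = 1 (c = 1/1 = 1)
j(t) = 1
I = 29 (I = 1 + 7*4 = 1 + 28 = 29)
I - 1*(-191) = 29 - 1*(-191) = 29 + 191 = 220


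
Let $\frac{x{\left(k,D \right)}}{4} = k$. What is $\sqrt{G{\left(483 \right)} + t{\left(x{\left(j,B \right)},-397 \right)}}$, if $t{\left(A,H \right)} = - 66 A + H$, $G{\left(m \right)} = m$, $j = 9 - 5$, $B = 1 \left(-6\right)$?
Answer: $i \sqrt{970} \approx 31.145 i$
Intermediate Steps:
$B = -6$
$j = 4$
$x{\left(k,D \right)} = 4 k$
$t{\left(A,H \right)} = H - 66 A$
$\sqrt{G{\left(483 \right)} + t{\left(x{\left(j,B \right)},-397 \right)}} = \sqrt{483 - \left(397 + 66 \cdot 4 \cdot 4\right)} = \sqrt{483 - 1453} = \sqrt{-970} = i \sqrt{970}$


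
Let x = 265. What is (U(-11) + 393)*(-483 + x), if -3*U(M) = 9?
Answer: -85020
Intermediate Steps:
U(M) = -3 (U(M) = -⅓*9 = -3)
(U(-11) + 393)*(-483 + x) = (-3 + 393)*(-483 + 265) = 390*(-218) = -85020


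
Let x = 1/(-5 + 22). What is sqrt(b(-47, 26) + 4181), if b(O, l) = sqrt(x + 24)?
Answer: sqrt(1208309 + 17*sqrt(6953))/17 ≈ 64.699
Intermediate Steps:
x = 1/17 ≈ 0.058824
b(O, l) = sqrt(6953)/17 (b(O, l) = sqrt(1/17 + 24) = sqrt(409/17) = sqrt(6953)/17)
sqrt(b(-47, 26) + 4181) = sqrt(sqrt(6953)/17 + 4181) = sqrt(4181 + sqrt(6953)/17)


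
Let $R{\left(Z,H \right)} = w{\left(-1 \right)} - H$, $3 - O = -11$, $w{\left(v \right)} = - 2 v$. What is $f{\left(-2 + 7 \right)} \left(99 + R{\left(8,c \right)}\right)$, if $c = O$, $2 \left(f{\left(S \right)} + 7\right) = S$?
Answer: $- \frac{783}{2} \approx -391.5$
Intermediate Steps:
$f{\left(S \right)} = -7 + \frac{S}{2}$
$O = 14$ ($O = 3 - -11 = 3 + 11 = 14$)
$c = 14$
$R{\left(Z,H \right)} = 2 - H$ ($R{\left(Z,H \right)} = \left(-2\right) \left(-1\right) - H = 2 - H$)
$f{\left(-2 + 7 \right)} \left(99 + R{\left(8,c \right)}\right) = \left(-7 + \frac{-2 + 7}{2}\right) \left(99 + \left(2 - 14\right)\right) = \left(-7 + \frac{1}{2} \cdot 5\right) \left(99 + \left(2 - 14\right)\right) = \left(-7 + \frac{5}{2}\right) \left(99 - 12\right) = \left(- \frac{9}{2}\right) 87 = - \frac{783}{2}$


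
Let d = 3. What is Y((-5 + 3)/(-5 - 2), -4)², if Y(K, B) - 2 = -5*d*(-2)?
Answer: 1024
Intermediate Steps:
Y(K, B) = 32 (Y(K, B) = 2 - 5*3*(-2) = 2 - 15*(-2) = 2 + 30 = 32)
Y((-5 + 3)/(-5 - 2), -4)² = 32² = 1024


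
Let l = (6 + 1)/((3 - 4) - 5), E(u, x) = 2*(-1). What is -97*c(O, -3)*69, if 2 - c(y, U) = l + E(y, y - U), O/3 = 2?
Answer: -69161/2 ≈ -34581.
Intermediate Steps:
O = 6 (O = 3*2 = 6)
E(u, x) = -2
l = -7/6 (l = 7/(-1 - 5) = 7/(-6) = 7*(-1/6) = -7/6 ≈ -1.1667)
c(y, U) = 31/6 (c(y, U) = 2 - (-7/6 - 2) = 2 - 1*(-19/6) = 2 + 19/6 = 31/6)
-97*c(O, -3)*69 = -97*31/6*69 = -3007/6*69 = -69161/2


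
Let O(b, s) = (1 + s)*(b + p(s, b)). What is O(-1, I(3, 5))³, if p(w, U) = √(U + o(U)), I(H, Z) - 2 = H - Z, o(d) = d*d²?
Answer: 5 + I*√2 ≈ 5.0 + 1.4142*I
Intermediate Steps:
o(d) = d³
I(H, Z) = 2 + H - Z (I(H, Z) = 2 + (H - Z) = 2 + H - Z)
p(w, U) = √(U + U³)
O(b, s) = (1 + s)*(b + √(b + b³))
O(-1, I(3, 5))³ = (-1 + √(-1 + (-1)³) - (2 + 3 - 1*5) + (2 + 3 - 1*5)*√(-1 + (-1)³))³ = (-1 + √(-1 - 1) - (2 + 3 - 5) + (2 + 3 - 5)*√(-1 - 1))³ = (-1 + √(-2) - 1*0 + 0*√(-2))³ = (-1 + I*√2 + 0 + 0*(I*√2))³ = (-1 + I*√2 + 0 + 0)³ = (-1 + I*√2)³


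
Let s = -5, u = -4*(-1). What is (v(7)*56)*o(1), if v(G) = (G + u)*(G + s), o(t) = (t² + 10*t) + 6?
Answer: 20944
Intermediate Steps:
u = 4
o(t) = 6 + t² + 10*t
v(G) = (-5 + G)*(4 + G) (v(G) = (G + 4)*(G - 5) = (4 + G)*(-5 + G) = (-5 + G)*(4 + G))
(v(7)*56)*o(1) = ((-20 + 7² - 1*7)*56)*(6 + 1² + 10*1) = ((-20 + 49 - 7)*56)*(6 + 1 + 10) = (22*56)*17 = 1232*17 = 20944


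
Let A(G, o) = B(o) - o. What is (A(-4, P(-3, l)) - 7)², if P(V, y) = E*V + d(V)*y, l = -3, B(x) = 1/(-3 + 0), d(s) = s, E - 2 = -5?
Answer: 5776/9 ≈ 641.78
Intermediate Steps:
E = -3 (E = 2 - 5 = -3)
B(x) = -⅓ (B(x) = 1/(-3) = -⅓)
P(V, y) = -3*V + V*y
A(G, o) = -⅓ - o
(A(-4, P(-3, l)) - 7)² = ((-⅓ - (-3)*(-3 - 3)) - 7)² = ((-⅓ - (-3)*(-6)) - 7)² = ((-⅓ - 1*18) - 7)² = ((-⅓ - 18) - 7)² = (-55/3 - 7)² = (-76/3)² = 5776/9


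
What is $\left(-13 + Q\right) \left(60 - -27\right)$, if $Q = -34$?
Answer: $-4089$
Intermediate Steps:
$\left(-13 + Q\right) \left(60 - -27\right) = \left(-13 - 34\right) \left(60 - -27\right) = - 47 \left(60 + 27\right) = \left(-47\right) 87 = -4089$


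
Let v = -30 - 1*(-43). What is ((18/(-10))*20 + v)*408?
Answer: -9384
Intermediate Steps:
v = 13 (v = -30 + 43 = 13)
((18/(-10))*20 + v)*408 = ((18/(-10))*20 + 13)*408 = ((18*(-⅒))*20 + 13)*408 = (-9/5*20 + 13)*408 = (-36 + 13)*408 = -23*408 = -9384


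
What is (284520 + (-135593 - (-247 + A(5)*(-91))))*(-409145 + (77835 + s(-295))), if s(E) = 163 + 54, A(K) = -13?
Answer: -48998784163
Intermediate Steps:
s(E) = 217
(284520 + (-135593 - (-247 + A(5)*(-91))))*(-409145 + (77835 + s(-295))) = (284520 + (-135593 - (-247 - 13*(-91))))*(-409145 + (77835 + 217)) = (284520 + (-135593 - (-247 + 1183)))*(-409145 + 78052) = (284520 + (-135593 - 1*936))*(-331093) = (284520 + (-135593 - 936))*(-331093) = (284520 - 136529)*(-331093) = 147991*(-331093) = -48998784163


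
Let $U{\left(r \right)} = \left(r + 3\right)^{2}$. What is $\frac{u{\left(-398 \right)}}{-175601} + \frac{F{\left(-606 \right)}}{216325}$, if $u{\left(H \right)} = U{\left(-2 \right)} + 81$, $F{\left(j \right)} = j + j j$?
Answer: $\frac{12872571196}{7597377265} \approx 1.6943$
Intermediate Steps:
$F{\left(j \right)} = j + j^{2}$
$U{\left(r \right)} = \left(3 + r\right)^{2}$
$u{\left(H \right)} = 82$ ($u{\left(H \right)} = \left(3 - 2\right)^{2} + 81 = 1^{2} + 81 = 1 + 81 = 82$)
$\frac{u{\left(-398 \right)}}{-175601} + \frac{F{\left(-606 \right)}}{216325} = \frac{82}{-175601} + \frac{\left(-606\right) \left(1 - 606\right)}{216325} = 82 \left(- \frac{1}{175601}\right) + \left(-606\right) \left(-605\right) \frac{1}{216325} = - \frac{82}{175601} + 366630 \cdot \frac{1}{216325} = - \frac{82}{175601} + \frac{73326}{43265} = \frac{12872571196}{7597377265}$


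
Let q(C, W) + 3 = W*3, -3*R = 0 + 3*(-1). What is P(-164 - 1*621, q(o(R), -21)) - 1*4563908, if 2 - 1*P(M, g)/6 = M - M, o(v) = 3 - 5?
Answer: -4563896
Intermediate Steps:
R = 1 (R = -(0 + 3*(-1))/3 = -(0 - 3)/3 = -⅓*(-3) = 1)
o(v) = -2
q(C, W) = -3 + 3*W (q(C, W) = -3 + W*3 = -3 + 3*W)
P(M, g) = 12 (P(M, g) = 12 - 6*(M - M) = 12 - 6*0 = 12 + 0 = 12)
P(-164 - 1*621, q(o(R), -21)) - 1*4563908 = 12 - 1*4563908 = 12 - 4563908 = -4563896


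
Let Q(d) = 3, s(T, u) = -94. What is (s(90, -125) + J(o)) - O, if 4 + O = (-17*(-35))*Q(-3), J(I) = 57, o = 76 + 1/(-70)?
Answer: -1818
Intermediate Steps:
o = 5319/70 (o = 76 - 1/70 = 5319/70 ≈ 75.986)
O = 1781 (O = -4 - 17*(-35)*3 = -4 + 595*3 = -4 + 1785 = 1781)
(s(90, -125) + J(o)) - O = (-94 + 57) - 1*1781 = -37 - 1781 = -1818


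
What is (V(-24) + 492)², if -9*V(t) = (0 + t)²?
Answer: 183184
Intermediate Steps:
V(t) = -t²/9 (V(t) = -(0 + t)²/9 = -t²/9)
(V(-24) + 492)² = (-⅑*(-24)² + 492)² = (-⅑*576 + 492)² = (-64 + 492)² = 428² = 183184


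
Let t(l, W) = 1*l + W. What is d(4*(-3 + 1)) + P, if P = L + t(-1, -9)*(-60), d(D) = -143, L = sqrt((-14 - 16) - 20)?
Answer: 457 + 5*I*sqrt(2) ≈ 457.0 + 7.0711*I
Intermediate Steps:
t(l, W) = W + l (t(l, W) = l + W = W + l)
L = 5*I*sqrt(2) (L = sqrt(-30 - 20) = sqrt(-50) = 5*I*sqrt(2) ≈ 7.0711*I)
P = 600 + 5*I*sqrt(2) (P = 5*I*sqrt(2) + (-9 - 1)*(-60) = 5*I*sqrt(2) - 10*(-60) = 5*I*sqrt(2) + 600 = 600 + 5*I*sqrt(2) ≈ 600.0 + 7.0711*I)
d(4*(-3 + 1)) + P = -143 + (600 + 5*I*sqrt(2)) = 457 + 5*I*sqrt(2)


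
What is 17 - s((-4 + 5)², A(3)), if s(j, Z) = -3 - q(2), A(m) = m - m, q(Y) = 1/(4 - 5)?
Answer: 19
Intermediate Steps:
q(Y) = -1 (q(Y) = 1/(-1) = -1)
A(m) = 0
s(j, Z) = -2 (s(j, Z) = -3 - 1*(-1) = -3 + 1 = -2)
17 - s((-4 + 5)², A(3)) = 17 - 1*(-2) = 17 + 2 = 19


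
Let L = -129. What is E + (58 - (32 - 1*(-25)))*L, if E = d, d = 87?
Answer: -42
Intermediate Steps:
E = 87
E + (58 - (32 - 1*(-25)))*L = 87 + (58 - (32 - 1*(-25)))*(-129) = 87 + (58 - (32 + 25))*(-129) = 87 + (58 - 1*57)*(-129) = 87 + (58 - 57)*(-129) = 87 + 1*(-129) = 87 - 129 = -42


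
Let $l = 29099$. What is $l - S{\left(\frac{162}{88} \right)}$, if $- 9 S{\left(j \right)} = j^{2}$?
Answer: $\frac{56336393}{1936} \approx 29099.0$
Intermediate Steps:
$S{\left(j \right)} = - \frac{j^{2}}{9}$
$l - S{\left(\frac{162}{88} \right)} = 29099 - - \frac{\left(\frac{162}{88}\right)^{2}}{9} = 29099 - - \frac{\left(162 \cdot \frac{1}{88}\right)^{2}}{9} = 29099 - - \frac{\left(\frac{81}{44}\right)^{2}}{9} = 29099 - \left(- \frac{1}{9}\right) \frac{6561}{1936} = 29099 - - \frac{729}{1936} = 29099 + \frac{729}{1936} = \frac{56336393}{1936}$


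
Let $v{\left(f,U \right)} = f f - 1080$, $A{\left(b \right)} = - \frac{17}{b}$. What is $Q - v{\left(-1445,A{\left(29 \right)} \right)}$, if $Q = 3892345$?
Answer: $1805400$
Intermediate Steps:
$v{\left(f,U \right)} = -1080 + f^{2}$ ($v{\left(f,U \right)} = f^{2} - 1080 = -1080 + f^{2}$)
$Q - v{\left(-1445,A{\left(29 \right)} \right)} = 3892345 - \left(-1080 + \left(-1445\right)^{2}\right) = 3892345 - \left(-1080 + 2088025\right) = 3892345 - 2086945 = 1805400$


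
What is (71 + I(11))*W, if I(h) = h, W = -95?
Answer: -7790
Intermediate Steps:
(71 + I(11))*W = (71 + 11)*(-95) = 82*(-95) = -7790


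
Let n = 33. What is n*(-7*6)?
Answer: -1386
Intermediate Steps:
n*(-7*6) = 33*(-7*6) = 33*(-42) = -1386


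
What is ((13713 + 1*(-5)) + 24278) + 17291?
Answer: 55277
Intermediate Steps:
((13713 + 1*(-5)) + 24278) + 17291 = ((13713 - 5) + 24278) + 17291 = (13708 + 24278) + 17291 = 37986 + 17291 = 55277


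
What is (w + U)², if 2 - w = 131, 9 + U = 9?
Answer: 16641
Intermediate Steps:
U = 0 (U = -9 + 9 = 0)
w = -129 (w = 2 - 1*131 = 2 - 131 = -129)
(w + U)² = (-129 + 0)² = (-129)² = 16641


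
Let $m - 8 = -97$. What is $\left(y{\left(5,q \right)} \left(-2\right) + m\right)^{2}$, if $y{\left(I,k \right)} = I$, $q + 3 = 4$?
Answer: $9801$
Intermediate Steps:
$q = 1$ ($q = -3 + 4 = 1$)
$m = -89$ ($m = 8 - 97 = -89$)
$\left(y{\left(5,q \right)} \left(-2\right) + m\right)^{2} = \left(5 \left(-2\right) - 89\right)^{2} = \left(-10 - 89\right)^{2} = \left(-99\right)^{2} = 9801$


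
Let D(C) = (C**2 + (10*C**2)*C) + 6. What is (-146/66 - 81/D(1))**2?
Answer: 15319396/314721 ≈ 48.676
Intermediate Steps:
D(C) = 6 + C**2 + 10*C**3 (D(C) = (C**2 + 10*C**3) + 6 = 6 + C**2 + 10*C**3)
(-146/66 - 81/D(1))**2 = (-146/66 - 81/(6 + 1**2 + 10*1**3))**2 = (-146*1/66 - 81/(6 + 1 + 10*1))**2 = (-73/33 - 81/(6 + 1 + 10))**2 = (-73/33 - 81/17)**2 = (-3914/561)**2 = 15319396/314721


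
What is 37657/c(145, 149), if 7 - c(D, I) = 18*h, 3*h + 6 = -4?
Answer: 37657/67 ≈ 562.04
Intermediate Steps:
h = -10/3 (h = -2 + (⅓)*(-4) = -2 - 4/3 = -10/3 ≈ -3.3333)
c(D, I) = 67 (c(D, I) = 7 - 18*(-10)/3 = 7 - 1*(-60) = 7 + 60 = 67)
37657/c(145, 149) = 37657/67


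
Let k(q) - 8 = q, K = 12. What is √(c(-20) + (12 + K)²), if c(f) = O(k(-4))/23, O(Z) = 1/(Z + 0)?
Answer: √1218839/46 ≈ 24.000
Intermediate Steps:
k(q) = 8 + q
O(Z) = 1/Z
c(f) = 1/92 (c(f) = 1/((8 - 4)*23) = (1/23)/4 = (¼)*(1/23) = 1/92)
√(c(-20) + (12 + K)²) = √(1/92 + (12 + 12)²) = √(1/92 + 24²) = √(1/92 + 576) = √(52993/92) = √1218839/46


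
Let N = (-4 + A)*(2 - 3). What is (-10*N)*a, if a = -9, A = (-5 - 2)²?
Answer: -4050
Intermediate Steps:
A = 49 (A = (-7)² = 49)
N = -45 (N = (-4 + 49)*(2 - 3) = 45*(-1) = -45)
(-10*N)*a = -10*(-45)*(-9) = 450*(-9) = -4050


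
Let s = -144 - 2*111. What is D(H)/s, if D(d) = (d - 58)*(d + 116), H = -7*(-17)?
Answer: -235/6 ≈ -39.167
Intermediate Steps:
H = 119
s = -366 (s = -144 - 222 = -366)
D(d) = (-58 + d)*(116 + d)
D(H)/s = (-6728 + 119² + 58*119)/(-366) = (-6728 + 14161 + 6902)*(-1/366) = 14335*(-1/366) = -235/6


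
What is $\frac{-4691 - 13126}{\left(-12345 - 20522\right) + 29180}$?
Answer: $\frac{5939}{1229} \approx 4.8324$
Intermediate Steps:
$\frac{-4691 - 13126}{\left(-12345 - 20522\right) + 29180} = - \frac{17817}{-32867 + 29180} = - \frac{17817}{-3687} = \left(-17817\right) \left(- \frac{1}{3687}\right) = \frac{5939}{1229}$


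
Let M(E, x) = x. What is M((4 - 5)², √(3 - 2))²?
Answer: 1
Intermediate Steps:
M((4 - 5)², √(3 - 2))² = (√(3 - 2))² = (√1)² = 1² = 1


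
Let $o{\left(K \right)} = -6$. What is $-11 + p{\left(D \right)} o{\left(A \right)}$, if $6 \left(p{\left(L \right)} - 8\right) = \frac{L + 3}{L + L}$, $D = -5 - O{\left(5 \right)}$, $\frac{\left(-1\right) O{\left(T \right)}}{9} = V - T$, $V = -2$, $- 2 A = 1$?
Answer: $- \frac{8089}{136} \approx -59.478$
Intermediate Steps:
$A = - \frac{1}{2}$ ($A = \left(- \frac{1}{2}\right) 1 = - \frac{1}{2} \approx -0.5$)
$O{\left(T \right)} = 18 + 9 T$ ($O{\left(T \right)} = - 9 \left(-2 - T\right) = 18 + 9 T$)
$D = -68$ ($D = -5 - \left(18 + 9 \cdot 5\right) = -5 - \left(18 + 45\right) = -5 - 63 = -68$)
$p{\left(L \right)} = 8 + \frac{3 + L}{12 L}$ ($p{\left(L \right)} = 8 + \frac{\left(L + 3\right) \frac{1}{L + L}}{6} = 8 + \frac{\left(3 + L\right) \frac{1}{2 L}}{6} = 8 + \frac{\frac{1}{2} \frac{1}{L} \left(3 + L\right)}{6} = 8 + \frac{3 + L}{12 L}$)
$-11 + p{\left(D \right)} o{\left(A \right)} = -11 + \frac{3 + 97 \left(-68\right)}{12 \left(-68\right)} \left(-6\right) = -11 + \frac{1}{12} \left(- \frac{1}{68}\right) \left(3 - 6596\right) \left(-6\right) = -11 + \frac{1}{12} \left(- \frac{1}{68}\right) \left(-6593\right) \left(-6\right) = -11 + \frac{6593}{816} \left(-6\right) = -11 - \frac{6593}{136} = - \frac{8089}{136}$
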